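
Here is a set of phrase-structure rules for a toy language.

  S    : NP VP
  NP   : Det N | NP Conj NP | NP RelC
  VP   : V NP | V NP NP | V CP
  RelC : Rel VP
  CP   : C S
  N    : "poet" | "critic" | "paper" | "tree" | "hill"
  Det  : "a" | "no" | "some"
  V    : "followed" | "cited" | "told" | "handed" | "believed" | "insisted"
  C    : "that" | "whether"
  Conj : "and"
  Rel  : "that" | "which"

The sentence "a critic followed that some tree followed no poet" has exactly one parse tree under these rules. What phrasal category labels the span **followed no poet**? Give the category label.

[S [NP [Det a] [N critic]] [VP [V followed] [CP [C that] [S [NP [Det some] [N tree]] [VP [V followed] [NP [Det no] [N poet]]]]]]]
The span 'followed no poet' is the VP node built by VP → V NP.

VP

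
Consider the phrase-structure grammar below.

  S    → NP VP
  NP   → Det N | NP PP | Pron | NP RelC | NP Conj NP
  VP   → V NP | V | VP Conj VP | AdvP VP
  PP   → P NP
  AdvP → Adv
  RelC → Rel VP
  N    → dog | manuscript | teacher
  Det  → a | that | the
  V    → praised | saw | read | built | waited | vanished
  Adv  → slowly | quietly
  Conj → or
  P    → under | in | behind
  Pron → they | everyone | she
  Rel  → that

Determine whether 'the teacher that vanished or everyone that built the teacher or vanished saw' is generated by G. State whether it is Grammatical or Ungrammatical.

Grammatical

[S [NP [NP [NP [NP [Det the] [N teacher]] [RelC [Rel that] [VP [V vanished]]]] [Conj or] [NP [Pron everyone]]] [RelC [Rel that] [VP [VP [V built] [NP [Det the] [N teacher]]] [Conj or] [VP [V vanished]]]]] [VP [V saw]]]
The bracketing above is licensed at every node by one of the given productions, with S at the root.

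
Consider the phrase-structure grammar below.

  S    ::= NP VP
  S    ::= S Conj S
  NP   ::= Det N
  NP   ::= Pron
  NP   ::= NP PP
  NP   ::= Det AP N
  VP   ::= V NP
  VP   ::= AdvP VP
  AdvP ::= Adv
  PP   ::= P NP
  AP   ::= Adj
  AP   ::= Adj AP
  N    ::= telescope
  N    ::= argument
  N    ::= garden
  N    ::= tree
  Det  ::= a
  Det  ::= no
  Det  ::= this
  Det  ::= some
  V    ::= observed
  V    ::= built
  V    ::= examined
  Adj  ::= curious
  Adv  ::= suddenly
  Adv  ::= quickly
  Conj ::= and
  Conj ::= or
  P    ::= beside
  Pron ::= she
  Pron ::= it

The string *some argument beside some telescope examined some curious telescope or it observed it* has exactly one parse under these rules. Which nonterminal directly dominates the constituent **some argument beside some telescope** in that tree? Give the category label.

S

S
  S
    NP
      NP
        Det: some
        N: argument
      PP
        P: beside
        NP
          Det: some
          N: telescope
    VP
      V: examined
      NP
        Det: some
        AP
          Adj: curious
        N: telescope
  Conj: or
  S
    NP
      Pron: it
    VP
      V: observed
      NP
        Pron: it
The span 'some argument beside some telescope' is the NP node built by NP → NP PP.
Its mother is the S built by S → NP VP.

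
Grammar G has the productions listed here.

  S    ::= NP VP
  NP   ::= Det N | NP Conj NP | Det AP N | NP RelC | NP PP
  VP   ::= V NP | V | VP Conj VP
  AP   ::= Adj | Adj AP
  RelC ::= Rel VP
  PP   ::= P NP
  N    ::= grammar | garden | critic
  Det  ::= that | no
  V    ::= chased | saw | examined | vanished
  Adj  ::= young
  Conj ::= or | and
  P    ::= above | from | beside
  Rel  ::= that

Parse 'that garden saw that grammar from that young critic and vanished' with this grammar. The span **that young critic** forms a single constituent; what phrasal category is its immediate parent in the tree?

S
  NP
    Det: that
    N: garden
  VP
    VP
      V: saw
      NP
        NP
          Det: that
          N: grammar
        PP
          P: from
          NP
            Det: that
            AP
              Adj: young
            N: critic
    Conj: and
    VP
      V: vanished
The span 'that young critic' is the NP node built by NP → Det AP N.
Its mother is the PP built by PP → P NP.

PP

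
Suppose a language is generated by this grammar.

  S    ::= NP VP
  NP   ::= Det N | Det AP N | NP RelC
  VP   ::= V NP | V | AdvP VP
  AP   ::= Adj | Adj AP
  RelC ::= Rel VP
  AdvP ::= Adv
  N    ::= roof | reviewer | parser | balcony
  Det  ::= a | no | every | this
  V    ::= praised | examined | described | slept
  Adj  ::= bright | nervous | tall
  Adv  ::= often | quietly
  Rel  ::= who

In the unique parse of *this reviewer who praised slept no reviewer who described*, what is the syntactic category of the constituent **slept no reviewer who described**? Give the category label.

VP

[S [NP [NP [Det this] [N reviewer]] [RelC [Rel who] [VP [V praised]]]] [VP [V slept] [NP [NP [Det no] [N reviewer]] [RelC [Rel who] [VP [V described]]]]]]
The span 'slept no reviewer who described' is the VP node built by VP → V NP.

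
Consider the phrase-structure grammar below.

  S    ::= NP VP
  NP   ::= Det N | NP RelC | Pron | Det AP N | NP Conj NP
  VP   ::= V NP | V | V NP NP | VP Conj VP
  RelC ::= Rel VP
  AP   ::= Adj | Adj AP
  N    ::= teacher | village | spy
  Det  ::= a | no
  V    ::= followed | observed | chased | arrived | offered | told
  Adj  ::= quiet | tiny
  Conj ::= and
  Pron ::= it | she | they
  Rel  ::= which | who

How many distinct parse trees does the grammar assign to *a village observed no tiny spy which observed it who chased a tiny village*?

Two of the 6 distinct bracketings:
[S [NP [Det a] [N village]] [VP [V observed] [NP [NP [Det no] [AP [Adj tiny]] [N spy]] [RelC [Rel which] [VP [V observed] [NP [NP [Pron it]] [RelC [Rel who] [VP [V chased] [NP [Det a] [AP [Adj tiny]] [N village]]]]]]]]]]
[S [NP [Det a] [N village]] [VP [V observed] [NP [NP [Det no] [AP [Adj tiny]] [N spy]] [RelC [Rel which] [VP [V observed] [NP [NP [Pron it]] [RelC [Rel who] [VP [V chased]]]] [NP [Det a] [AP [Adj tiny]] [N village]]]]]]]
The difference turns on whether VP → V is used at the relevant span, versus an alternative expansion of VP.

6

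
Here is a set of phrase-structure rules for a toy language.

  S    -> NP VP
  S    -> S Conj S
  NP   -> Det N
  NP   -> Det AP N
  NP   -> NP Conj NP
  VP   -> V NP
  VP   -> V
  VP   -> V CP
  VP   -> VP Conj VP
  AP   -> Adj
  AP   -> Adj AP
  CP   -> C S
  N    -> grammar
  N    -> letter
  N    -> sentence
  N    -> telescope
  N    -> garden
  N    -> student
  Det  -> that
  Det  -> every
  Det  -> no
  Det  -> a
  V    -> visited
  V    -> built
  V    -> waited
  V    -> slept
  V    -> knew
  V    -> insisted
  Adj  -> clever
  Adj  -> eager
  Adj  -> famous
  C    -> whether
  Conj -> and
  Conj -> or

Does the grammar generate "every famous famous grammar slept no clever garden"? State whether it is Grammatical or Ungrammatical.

S
  NP
    Det: every
    AP
      Adj: famous
      AP
        Adj: famous
    N: grammar
  VP
    V: slept
    NP
      Det: no
      AP
        Adj: clever
      N: garden
The bracketing above is licensed at every node by one of the given productions, with S at the root.

Grammatical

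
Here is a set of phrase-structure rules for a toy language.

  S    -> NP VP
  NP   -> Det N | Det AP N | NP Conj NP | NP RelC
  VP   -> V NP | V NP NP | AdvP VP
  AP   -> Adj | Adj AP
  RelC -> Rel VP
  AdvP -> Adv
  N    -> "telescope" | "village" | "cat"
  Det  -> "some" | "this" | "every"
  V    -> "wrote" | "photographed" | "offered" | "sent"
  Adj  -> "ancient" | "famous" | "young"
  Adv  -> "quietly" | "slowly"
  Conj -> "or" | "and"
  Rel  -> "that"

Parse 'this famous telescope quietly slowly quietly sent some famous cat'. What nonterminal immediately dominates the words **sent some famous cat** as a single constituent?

VP

S
  NP
    Det: this
    AP
      Adj: famous
    N: telescope
  VP
    AdvP
      Adv: quietly
    VP
      AdvP
        Adv: slowly
      VP
        AdvP
          Adv: quietly
        VP
          V: sent
          NP
            Det: some
            AP
              Adj: famous
            N: cat
The span 'sent some famous cat' is the VP node built by VP → V NP.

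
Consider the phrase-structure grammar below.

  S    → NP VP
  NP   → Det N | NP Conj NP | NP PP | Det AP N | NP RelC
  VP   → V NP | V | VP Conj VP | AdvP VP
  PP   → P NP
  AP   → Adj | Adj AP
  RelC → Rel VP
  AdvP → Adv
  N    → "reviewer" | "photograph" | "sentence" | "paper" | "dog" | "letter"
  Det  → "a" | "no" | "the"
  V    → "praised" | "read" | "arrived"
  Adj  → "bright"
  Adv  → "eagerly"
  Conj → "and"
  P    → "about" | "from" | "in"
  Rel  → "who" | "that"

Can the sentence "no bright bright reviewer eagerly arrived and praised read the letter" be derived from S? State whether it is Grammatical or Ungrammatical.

Ungrammatical

For S → NP VP, the only prefix that parses as NP is 'no bright bright reviewer', but the remainder 'eagerly arrived and praised read the letter' is not a VP under these rules.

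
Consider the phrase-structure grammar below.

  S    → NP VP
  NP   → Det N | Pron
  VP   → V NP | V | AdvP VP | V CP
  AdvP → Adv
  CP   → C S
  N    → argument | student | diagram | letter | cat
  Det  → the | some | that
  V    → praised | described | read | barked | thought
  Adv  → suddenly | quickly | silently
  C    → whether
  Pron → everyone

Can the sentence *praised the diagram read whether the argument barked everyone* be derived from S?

For S → NP VP, no prefix of the string parses as an NP.

Ungrammatical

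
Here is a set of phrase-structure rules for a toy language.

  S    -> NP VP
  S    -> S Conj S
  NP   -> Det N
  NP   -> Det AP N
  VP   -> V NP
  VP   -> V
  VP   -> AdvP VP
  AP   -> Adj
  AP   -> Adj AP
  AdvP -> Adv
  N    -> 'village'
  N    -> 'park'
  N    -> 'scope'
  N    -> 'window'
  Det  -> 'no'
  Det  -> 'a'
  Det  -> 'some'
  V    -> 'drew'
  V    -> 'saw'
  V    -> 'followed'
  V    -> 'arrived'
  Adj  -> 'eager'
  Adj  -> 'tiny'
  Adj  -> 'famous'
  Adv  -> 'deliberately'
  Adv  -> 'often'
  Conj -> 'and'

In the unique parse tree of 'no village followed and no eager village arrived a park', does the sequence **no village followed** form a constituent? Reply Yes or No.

Yes

[S [S [NP [Det no] [N village]] [VP [V followed]]] [Conj and] [S [NP [Det no] [AP [Adj eager]] [N village]] [VP [V arrived] [NP [Det a] [N park]]]]]
The words 'no village followed' are exhaustively dominated by a single S node (built by S → NP VP), so they form a constituent.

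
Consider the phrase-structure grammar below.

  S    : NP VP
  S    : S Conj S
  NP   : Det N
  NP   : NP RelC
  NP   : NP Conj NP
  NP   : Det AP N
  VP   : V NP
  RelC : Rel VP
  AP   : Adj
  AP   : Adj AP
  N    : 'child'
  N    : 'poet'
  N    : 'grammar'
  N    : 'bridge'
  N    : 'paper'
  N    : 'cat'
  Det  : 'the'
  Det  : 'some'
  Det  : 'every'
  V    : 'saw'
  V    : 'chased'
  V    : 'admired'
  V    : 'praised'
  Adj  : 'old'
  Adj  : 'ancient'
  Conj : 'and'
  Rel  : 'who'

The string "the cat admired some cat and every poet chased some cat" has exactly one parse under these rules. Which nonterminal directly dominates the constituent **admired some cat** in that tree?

S

S
  S
    NP
      Det: the
      N: cat
    VP
      V: admired
      NP
        Det: some
        N: cat
  Conj: and
  S
    NP
      Det: every
      N: poet
    VP
      V: chased
      NP
        Det: some
        N: cat
The span 'admired some cat' is the VP node built by VP → V NP.
Its mother is the S built by S → NP VP.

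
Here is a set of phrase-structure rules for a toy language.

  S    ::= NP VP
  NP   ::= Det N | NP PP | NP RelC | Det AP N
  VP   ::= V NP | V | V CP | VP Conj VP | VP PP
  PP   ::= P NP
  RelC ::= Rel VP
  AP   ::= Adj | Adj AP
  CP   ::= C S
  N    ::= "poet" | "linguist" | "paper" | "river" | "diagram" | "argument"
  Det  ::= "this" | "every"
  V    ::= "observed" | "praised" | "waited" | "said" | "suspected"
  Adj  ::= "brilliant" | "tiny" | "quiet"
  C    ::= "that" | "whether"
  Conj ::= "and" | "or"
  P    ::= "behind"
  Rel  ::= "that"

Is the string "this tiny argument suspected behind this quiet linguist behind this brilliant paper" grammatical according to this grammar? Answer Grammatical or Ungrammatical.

Grammatical

S
  NP
    Det: this
    AP
      Adj: tiny
    N: argument
  VP
    VP
      V: suspected
    PP
      P: behind
      NP
        NP
          Det: this
          AP
            Adj: quiet
          N: linguist
        PP
          P: behind
          NP
            Det: this
            AP
              Adj: brilliant
            N: paper
Every word is introduced by a lexical rule and the phrasal rules combine the resulting categories into a single S.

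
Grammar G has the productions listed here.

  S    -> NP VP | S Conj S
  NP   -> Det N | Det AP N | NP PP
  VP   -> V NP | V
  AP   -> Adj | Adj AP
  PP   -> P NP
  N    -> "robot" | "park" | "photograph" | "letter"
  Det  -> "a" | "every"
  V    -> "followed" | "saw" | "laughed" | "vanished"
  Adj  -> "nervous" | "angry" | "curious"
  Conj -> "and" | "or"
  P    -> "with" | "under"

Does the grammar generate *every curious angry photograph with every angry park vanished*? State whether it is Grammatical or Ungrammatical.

[S [NP [NP [Det every] [AP [Adj curious] [AP [Adj angry]]] [N photograph]] [PP [P with] [NP [Det every] [AP [Adj angry]] [N park]]]] [VP [V vanished]]]
Every word is introduced by a lexical rule and the phrasal rules combine the resulting categories into a single S.

Grammatical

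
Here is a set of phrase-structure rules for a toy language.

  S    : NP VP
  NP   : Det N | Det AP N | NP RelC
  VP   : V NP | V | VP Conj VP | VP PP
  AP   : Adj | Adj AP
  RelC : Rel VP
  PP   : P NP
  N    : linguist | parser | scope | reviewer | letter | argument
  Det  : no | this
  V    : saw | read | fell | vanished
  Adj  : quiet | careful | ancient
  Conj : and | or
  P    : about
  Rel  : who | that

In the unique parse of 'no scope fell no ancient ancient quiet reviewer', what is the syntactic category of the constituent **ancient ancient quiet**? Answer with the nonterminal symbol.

[S [NP [Det no] [N scope]] [VP [V fell] [NP [Det no] [AP [Adj ancient] [AP [Adj ancient] [AP [Adj quiet]]]] [N reviewer]]]]
The span 'ancient ancient quiet' is the AP node built by AP → Adj AP.

AP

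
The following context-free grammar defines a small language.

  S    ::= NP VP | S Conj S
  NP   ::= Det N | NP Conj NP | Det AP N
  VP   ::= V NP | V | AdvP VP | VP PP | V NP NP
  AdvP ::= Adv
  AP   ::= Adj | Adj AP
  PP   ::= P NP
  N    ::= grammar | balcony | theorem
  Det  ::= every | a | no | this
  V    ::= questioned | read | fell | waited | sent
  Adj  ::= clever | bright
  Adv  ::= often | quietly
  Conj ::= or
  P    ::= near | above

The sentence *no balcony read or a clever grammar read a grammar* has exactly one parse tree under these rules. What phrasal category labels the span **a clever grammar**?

S
  S
    NP
      Det: no
      N: balcony
    VP
      V: read
  Conj: or
  S
    NP
      Det: a
      AP
        Adj: clever
      N: grammar
    VP
      V: read
      NP
        Det: a
        N: grammar
The span 'a clever grammar' is the NP node built by NP → Det AP N.

NP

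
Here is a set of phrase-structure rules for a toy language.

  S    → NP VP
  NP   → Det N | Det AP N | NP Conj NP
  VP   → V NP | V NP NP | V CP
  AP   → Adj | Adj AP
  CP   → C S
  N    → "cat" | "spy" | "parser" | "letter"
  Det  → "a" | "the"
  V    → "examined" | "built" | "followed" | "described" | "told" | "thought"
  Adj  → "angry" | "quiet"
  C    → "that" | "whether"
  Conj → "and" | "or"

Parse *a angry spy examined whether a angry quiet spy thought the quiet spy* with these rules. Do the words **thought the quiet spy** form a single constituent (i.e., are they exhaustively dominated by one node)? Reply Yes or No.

Yes

[S [NP [Det a] [AP [Adj angry]] [N spy]] [VP [V examined] [CP [C whether] [S [NP [Det a] [AP [Adj angry] [AP [Adj quiet]]] [N spy]] [VP [V thought] [NP [Det the] [AP [Adj quiet]] [N spy]]]]]]]
The words 'thought the quiet spy' are exhaustively dominated by a single VP node (built by VP → V NP), so they form a constituent.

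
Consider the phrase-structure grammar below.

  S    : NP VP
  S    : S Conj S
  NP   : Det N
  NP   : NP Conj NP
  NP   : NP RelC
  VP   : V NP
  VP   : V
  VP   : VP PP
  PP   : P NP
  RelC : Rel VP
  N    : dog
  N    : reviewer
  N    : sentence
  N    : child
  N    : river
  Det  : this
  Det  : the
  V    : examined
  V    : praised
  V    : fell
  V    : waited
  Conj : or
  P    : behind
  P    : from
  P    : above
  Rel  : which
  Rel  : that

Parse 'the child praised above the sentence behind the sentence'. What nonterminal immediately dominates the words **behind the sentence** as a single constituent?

S
  NP
    Det: the
    N: child
  VP
    VP
      VP
        V: praised
      PP
        P: above
        NP
          Det: the
          N: sentence
    PP
      P: behind
      NP
        Det: the
        N: sentence
The span 'behind the sentence' is the PP node built by PP → P NP.

PP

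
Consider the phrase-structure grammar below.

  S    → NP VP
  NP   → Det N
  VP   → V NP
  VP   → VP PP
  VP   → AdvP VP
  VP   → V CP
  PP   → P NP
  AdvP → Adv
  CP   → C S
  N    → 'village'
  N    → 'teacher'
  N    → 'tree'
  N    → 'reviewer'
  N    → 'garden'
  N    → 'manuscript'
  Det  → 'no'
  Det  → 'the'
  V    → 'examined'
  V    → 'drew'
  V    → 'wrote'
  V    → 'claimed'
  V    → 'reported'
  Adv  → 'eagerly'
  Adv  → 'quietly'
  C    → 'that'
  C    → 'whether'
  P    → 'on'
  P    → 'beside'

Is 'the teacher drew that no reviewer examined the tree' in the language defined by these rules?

Grammatical

S
  NP
    Det: the
    N: teacher
  VP
    V: drew
    CP
      C: that
      S
        NP
          Det: no
          N: reviewer
        VP
          V: examined
          NP
            Det: the
            N: tree
Each bracket corresponds to one application of a listed rule, so the string is derivable from S.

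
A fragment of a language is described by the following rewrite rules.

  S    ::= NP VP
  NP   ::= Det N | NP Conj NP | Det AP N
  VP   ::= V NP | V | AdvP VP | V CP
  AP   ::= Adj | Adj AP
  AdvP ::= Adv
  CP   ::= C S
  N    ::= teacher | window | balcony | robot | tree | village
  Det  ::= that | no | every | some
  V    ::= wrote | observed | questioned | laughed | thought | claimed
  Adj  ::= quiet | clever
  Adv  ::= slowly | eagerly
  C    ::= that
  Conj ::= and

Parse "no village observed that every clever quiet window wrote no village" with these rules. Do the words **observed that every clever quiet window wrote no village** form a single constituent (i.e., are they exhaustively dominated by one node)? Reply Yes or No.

[S [NP [Det no] [N village]] [VP [V observed] [CP [C that] [S [NP [Det every] [AP [Adj clever] [AP [Adj quiet]]] [N window]] [VP [V wrote] [NP [Det no] [N village]]]]]]]
The words 'observed that every clever quiet window wrote no village' are exhaustively dominated by a single VP node (built by VP → V CP), so they form a constituent.

Yes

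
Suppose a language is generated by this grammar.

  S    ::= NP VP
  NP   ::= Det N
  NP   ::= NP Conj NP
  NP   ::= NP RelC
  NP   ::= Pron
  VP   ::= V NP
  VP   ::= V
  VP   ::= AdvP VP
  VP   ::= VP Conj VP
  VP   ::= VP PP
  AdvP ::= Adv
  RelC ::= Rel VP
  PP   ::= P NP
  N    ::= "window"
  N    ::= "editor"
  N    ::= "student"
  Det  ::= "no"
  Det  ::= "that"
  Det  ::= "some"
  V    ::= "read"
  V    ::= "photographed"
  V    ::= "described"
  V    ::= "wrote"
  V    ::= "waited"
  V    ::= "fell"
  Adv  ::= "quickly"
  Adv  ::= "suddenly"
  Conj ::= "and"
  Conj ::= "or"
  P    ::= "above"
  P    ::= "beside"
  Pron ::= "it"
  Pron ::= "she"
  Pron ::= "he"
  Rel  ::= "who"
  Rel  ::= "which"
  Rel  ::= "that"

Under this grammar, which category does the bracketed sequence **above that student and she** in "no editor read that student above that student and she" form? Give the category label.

S
  NP
    Det: no
    N: editor
  VP
    VP
      V: read
      NP
        Det: that
        N: student
    PP
      P: above
      NP
        NP
          Det: that
          N: student
        Conj: and
        NP
          Pron: she
The span 'above that student and she' is the PP node built by PP → P NP.

PP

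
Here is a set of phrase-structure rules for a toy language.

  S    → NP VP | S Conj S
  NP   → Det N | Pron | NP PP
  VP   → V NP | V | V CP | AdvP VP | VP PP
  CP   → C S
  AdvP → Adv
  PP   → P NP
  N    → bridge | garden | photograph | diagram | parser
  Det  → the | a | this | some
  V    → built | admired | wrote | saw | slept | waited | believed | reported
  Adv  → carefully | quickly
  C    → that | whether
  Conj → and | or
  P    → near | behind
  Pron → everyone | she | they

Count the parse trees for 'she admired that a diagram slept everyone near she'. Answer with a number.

Two of the 3 distinct bracketings:
[S [NP [Pron she]] [VP [V admired] [CP [C that] [S [NP [Det a] [N diagram]] [VP [V slept] [NP [NP [Pron everyone]] [PP [P near] [NP [Pron she]]]]]]]]]
[S [NP [Pron she]] [VP [V admired] [CP [C that] [S [NP [Det a] [N diagram]] [VP [VP [V slept] [NP [Pron everyone]]] [PP [P near] [NP [Pron she]]]]]]]]
The difference turns on whether NP → NP PP is used at the relevant span, versus an alternative expansion of NP.

3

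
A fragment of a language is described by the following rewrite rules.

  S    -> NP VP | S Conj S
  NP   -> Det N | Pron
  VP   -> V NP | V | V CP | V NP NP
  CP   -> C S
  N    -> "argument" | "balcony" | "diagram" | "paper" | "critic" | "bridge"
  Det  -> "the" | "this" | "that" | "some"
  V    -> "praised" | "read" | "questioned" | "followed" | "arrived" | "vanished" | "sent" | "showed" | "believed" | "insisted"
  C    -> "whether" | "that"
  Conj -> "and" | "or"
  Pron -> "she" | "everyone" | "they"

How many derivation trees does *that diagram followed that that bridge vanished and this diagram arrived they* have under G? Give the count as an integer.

2

The two bracketings:
[S [NP [Det that] [N diagram]] [VP [V followed] [CP [C that] [S [S [NP [Det that] [N bridge]] [VP [V vanished]]] [Conj and] [S [NP [Det this] [N diagram]] [VP [V arrived] [NP [Pron they]]]]]]]]
[S [S [NP [Det that] [N diagram]] [VP [V followed] [CP [C that] [S [NP [Det that] [N bridge]] [VP [V vanished]]]]]] [Conj and] [S [NP [Det this] [N diagram]] [VP [V arrived] [NP [Pron they]]]]]
The trees differ in how a recursive rule is bracketed over the same span.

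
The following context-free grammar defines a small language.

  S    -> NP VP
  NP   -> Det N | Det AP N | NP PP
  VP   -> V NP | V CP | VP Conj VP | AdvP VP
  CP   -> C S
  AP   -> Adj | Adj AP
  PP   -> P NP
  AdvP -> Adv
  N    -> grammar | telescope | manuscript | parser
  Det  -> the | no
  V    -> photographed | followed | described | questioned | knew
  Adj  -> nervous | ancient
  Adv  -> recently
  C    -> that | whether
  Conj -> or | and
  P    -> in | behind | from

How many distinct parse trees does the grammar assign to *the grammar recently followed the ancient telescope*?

[S [NP [Det the] [N grammar]] [VP [AdvP [Adv recently]] [VP [V followed] [NP [Det the] [AP [Adj ancient]] [N telescope]]]]]
No rule offers an alternative attachment or grouping for any span, so this is the only derivation.

1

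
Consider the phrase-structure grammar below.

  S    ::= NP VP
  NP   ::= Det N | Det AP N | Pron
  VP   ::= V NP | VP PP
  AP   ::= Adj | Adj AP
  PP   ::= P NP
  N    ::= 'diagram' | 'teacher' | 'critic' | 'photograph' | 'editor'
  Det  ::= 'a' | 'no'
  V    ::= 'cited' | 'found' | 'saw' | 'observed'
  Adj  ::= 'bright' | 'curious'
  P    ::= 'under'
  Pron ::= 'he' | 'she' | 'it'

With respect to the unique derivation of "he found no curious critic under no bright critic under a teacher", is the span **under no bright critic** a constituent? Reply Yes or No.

[S [NP [Pron he]] [VP [VP [VP [V found] [NP [Det no] [AP [Adj curious]] [N critic]]] [PP [P under] [NP [Det no] [AP [Adj bright]] [N critic]]]] [PP [P under] [NP [Det a] [N teacher]]]]]
The words 'under no bright critic' are exhaustively dominated by a single PP node (built by PP → P NP), so they form a constituent.

Yes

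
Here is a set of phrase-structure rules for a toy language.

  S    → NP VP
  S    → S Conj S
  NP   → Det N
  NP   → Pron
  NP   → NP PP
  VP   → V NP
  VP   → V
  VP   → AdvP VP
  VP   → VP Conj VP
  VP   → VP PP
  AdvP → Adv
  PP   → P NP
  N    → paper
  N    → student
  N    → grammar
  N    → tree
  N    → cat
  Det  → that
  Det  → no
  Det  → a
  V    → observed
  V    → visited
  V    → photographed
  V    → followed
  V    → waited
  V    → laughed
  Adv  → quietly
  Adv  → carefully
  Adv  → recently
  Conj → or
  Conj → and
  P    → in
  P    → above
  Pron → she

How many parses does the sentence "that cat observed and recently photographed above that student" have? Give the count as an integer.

3

Two of the 3 distinct bracketings:
[S [NP [Det that] [N cat]] [VP [VP [V observed]] [Conj and] [VP [AdvP [Adv recently]] [VP [VP [V photographed]] [PP [P above] [NP [Det that] [N student]]]]]]]
[S [NP [Det that] [N cat]] [VP [VP [V observed]] [Conj and] [VP [VP [AdvP [Adv recently]] [VP [V photographed]]] [PP [P above] [NP [Det that] [N student]]]]]]
The trees differ in how a recursive rule is bracketed over the same span.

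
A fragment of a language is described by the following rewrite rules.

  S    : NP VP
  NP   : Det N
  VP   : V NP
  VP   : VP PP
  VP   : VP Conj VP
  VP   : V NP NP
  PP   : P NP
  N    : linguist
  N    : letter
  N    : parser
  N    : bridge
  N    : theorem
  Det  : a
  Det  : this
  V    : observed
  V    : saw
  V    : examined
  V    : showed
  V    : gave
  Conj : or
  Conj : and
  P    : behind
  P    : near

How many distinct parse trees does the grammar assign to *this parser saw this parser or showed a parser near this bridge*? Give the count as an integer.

The two bracketings:
[S [NP [Det this] [N parser]] [VP [VP [VP [V saw] [NP [Det this] [N parser]]] [Conj or] [VP [V showed] [NP [Det a] [N parser]]]] [PP [P near] [NP [Det this] [N bridge]]]]]
[S [NP [Det this] [N parser]] [VP [VP [V saw] [NP [Det this] [N parser]]] [Conj or] [VP [VP [V showed] [NP [Det a] [N parser]]] [PP [P near] [NP [Det this] [N bridge]]]]]]
The trees differ in how a recursive rule is bracketed over the same span.

2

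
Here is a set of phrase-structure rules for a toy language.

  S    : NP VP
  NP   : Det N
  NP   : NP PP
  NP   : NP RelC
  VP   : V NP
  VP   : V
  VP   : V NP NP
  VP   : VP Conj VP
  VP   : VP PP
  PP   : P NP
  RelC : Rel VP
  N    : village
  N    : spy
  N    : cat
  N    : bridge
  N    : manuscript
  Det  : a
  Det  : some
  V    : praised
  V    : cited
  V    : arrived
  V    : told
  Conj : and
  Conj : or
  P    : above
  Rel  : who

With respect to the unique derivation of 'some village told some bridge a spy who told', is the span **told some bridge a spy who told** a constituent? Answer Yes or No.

[S [NP [Det some] [N village]] [VP [V told] [NP [Det some] [N bridge]] [NP [NP [Det a] [N spy]] [RelC [Rel who] [VP [V told]]]]]]
The words 'told some bridge a spy who told' are exhaustively dominated by a single VP node (built by VP → V NP NP), so they form a constituent.

Yes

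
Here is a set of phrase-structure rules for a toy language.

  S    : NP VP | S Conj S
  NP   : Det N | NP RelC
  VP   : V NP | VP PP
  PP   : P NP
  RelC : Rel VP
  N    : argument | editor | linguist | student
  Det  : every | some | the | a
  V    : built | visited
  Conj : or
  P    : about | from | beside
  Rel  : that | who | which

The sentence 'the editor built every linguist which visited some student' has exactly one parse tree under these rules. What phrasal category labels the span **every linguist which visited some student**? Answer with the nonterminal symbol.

NP

S
  NP
    Det: the
    N: editor
  VP
    V: built
    NP
      NP
        Det: every
        N: linguist
      RelC
        Rel: which
        VP
          V: visited
          NP
            Det: some
            N: student
The span 'every linguist which visited some student' is the NP node built by NP → NP RelC.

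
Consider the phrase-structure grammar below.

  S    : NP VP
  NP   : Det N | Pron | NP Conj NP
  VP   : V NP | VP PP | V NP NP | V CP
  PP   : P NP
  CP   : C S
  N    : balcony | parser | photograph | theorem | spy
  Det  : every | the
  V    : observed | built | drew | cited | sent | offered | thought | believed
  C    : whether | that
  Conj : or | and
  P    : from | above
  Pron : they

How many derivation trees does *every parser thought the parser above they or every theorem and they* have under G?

The two bracketings:
[S [NP [Det every] [N parser]] [VP [VP [V thought] [NP [Det the] [N parser]]] [PP [P above] [NP [NP [Pron they]] [Conj or] [NP [NP [Det every] [N theorem]] [Conj and] [NP [Pron they]]]]]]]
[S [NP [Det every] [N parser]] [VP [VP [V thought] [NP [Det the] [N parser]]] [PP [P above] [NP [NP [NP [Pron they]] [Conj or] [NP [Det every] [N theorem]]] [Conj and] [NP [Pron they]]]]]]
The trees differ in how a recursive rule is bracketed over the same span.

2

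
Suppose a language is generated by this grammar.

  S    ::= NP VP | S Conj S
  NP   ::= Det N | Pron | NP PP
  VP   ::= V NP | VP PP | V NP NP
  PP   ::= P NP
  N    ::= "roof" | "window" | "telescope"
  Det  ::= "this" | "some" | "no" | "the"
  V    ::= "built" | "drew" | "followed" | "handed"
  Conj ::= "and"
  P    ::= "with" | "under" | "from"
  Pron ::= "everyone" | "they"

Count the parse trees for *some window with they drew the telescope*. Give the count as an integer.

1

[S [NP [NP [Det some] [N window]] [PP [P with] [NP [Pron they]]]] [VP [V drew] [NP [Det the] [N telescope]]]]
No rule offers an alternative attachment or grouping for any span, so this is the only derivation.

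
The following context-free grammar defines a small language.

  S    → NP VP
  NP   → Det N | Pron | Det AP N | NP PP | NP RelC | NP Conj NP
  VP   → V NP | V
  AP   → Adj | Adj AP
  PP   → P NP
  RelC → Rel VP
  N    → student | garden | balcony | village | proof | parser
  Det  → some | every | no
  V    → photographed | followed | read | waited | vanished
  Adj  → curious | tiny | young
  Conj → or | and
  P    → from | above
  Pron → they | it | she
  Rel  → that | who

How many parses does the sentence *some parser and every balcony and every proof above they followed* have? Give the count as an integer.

5

Two of the 5 distinct bracketings:
[S [NP [NP [NP [Det some] [N parser]] [Conj and] [NP [NP [Det every] [N balcony]] [Conj and] [NP [Det every] [N proof]]]] [PP [P above] [NP [Pron they]]]] [VP [V followed]]]
[S [NP [NP [NP [NP [Det some] [N parser]] [Conj and] [NP [Det every] [N balcony]]] [Conj and] [NP [Det every] [N proof]]] [PP [P above] [NP [Pron they]]]] [VP [V followed]]]
The trees differ in how a recursive rule is bracketed over the same span.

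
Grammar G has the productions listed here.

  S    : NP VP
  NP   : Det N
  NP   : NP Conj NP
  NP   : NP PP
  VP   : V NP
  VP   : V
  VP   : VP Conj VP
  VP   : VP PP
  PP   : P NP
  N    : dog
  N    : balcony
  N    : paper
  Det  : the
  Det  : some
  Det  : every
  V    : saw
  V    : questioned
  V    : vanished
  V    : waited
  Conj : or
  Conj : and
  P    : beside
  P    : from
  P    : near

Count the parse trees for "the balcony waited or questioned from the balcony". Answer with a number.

2

The two bracketings:
[S [NP [Det the] [N balcony]] [VP [VP [V waited]] [Conj or] [VP [VP [V questioned]] [PP [P from] [NP [Det the] [N balcony]]]]]]
[S [NP [Det the] [N balcony]] [VP [VP [VP [V waited]] [Conj or] [VP [V questioned]]] [PP [P from] [NP [Det the] [N balcony]]]]]
The trees differ in how a recursive rule is bracketed over the same span.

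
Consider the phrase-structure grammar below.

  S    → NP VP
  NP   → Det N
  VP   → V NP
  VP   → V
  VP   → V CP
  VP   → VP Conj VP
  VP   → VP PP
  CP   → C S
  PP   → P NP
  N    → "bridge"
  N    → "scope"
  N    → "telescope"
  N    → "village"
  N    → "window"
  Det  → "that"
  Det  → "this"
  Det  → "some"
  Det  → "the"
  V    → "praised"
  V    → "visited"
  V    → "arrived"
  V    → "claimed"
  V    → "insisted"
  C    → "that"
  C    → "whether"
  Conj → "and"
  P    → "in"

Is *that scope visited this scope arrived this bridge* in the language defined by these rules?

For S → NP VP, the only prefix that parses as NP is 'that scope', but the remainder 'visited this scope arrived this bridge' is not a VP under these rules.

Ungrammatical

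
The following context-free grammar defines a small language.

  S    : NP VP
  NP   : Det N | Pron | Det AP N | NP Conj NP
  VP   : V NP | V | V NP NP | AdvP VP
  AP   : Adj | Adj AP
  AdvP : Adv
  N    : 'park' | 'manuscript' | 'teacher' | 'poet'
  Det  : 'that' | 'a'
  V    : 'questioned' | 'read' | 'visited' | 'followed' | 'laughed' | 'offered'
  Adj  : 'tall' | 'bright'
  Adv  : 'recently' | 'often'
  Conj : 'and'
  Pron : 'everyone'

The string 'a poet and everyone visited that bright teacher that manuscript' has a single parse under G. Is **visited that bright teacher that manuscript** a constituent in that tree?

Yes

[S [NP [NP [Det a] [N poet]] [Conj and] [NP [Pron everyone]]] [VP [V visited] [NP [Det that] [AP [Adj bright]] [N teacher]] [NP [Det that] [N manuscript]]]]
The words 'visited that bright teacher that manuscript' are exhaustively dominated by a single VP node (built by VP → V NP NP), so they form a constituent.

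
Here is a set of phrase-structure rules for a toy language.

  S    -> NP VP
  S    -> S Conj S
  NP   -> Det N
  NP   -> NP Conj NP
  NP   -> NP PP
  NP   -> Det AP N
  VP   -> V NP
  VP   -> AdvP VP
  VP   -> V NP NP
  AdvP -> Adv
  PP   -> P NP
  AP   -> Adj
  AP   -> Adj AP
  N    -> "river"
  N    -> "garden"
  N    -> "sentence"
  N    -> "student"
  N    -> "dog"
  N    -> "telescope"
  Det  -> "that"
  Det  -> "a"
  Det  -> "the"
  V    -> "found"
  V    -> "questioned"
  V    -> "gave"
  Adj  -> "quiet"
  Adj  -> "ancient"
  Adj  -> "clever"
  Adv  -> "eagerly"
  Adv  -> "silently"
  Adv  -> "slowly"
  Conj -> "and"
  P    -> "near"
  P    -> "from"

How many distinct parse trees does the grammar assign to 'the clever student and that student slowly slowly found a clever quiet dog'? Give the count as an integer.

[S [NP [NP [Det the] [AP [Adj clever]] [N student]] [Conj and] [NP [Det that] [N student]]] [VP [AdvP [Adv slowly]] [VP [AdvP [Adv slowly]] [VP [V found] [NP [Det a] [AP [Adj clever] [AP [Adj quiet]]] [N dog]]]]]]
No rule offers an alternative attachment or grouping for any span, so this is the only derivation.

1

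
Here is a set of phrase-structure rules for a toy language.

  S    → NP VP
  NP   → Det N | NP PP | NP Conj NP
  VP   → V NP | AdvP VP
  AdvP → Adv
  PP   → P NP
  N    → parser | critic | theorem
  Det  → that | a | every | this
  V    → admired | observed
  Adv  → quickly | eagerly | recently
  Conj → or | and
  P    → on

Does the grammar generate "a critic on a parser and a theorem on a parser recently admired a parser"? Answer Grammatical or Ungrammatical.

Grammatical

[S [NP [NP [Det a] [N critic]] [PP [P on] [NP [NP [NP [Det a] [N parser]] [Conj and] [NP [Det a] [N theorem]]] [PP [P on] [NP [Det a] [N parser]]]]]] [VP [AdvP [Adv recently]] [VP [V admired] [NP [Det a] [N parser]]]]]
Every word is introduced by a lexical rule and the phrasal rules combine the resulting categories into a single S.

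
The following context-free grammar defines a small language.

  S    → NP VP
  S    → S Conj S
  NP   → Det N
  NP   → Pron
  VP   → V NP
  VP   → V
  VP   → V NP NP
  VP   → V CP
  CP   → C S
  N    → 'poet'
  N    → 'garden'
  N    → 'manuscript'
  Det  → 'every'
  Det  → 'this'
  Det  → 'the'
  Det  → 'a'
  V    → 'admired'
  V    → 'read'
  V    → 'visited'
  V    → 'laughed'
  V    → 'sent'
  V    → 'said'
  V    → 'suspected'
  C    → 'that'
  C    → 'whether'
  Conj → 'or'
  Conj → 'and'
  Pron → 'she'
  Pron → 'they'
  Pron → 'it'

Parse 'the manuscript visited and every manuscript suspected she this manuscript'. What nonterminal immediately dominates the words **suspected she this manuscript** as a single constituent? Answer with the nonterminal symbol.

VP

[S [S [NP [Det the] [N manuscript]] [VP [V visited]]] [Conj and] [S [NP [Det every] [N manuscript]] [VP [V suspected] [NP [Pron she]] [NP [Det this] [N manuscript]]]]]
The span 'suspected she this manuscript' is the VP node built by VP → V NP NP.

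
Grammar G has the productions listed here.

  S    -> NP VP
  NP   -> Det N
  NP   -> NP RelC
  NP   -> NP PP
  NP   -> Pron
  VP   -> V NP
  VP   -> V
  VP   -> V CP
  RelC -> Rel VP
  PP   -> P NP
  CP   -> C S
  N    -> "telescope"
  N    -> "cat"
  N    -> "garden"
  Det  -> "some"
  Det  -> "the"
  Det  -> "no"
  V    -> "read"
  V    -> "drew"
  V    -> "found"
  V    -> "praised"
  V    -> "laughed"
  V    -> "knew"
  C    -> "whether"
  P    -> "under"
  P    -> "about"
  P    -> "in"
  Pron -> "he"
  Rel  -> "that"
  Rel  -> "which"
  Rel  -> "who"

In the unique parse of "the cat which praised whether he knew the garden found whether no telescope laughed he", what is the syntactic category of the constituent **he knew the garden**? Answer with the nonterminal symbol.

S

[S [NP [NP [Det the] [N cat]] [RelC [Rel which] [VP [V praised] [CP [C whether] [S [NP [Pron he]] [VP [V knew] [NP [Det the] [N garden]]]]]]]] [VP [V found] [CP [C whether] [S [NP [Det no] [N telescope]] [VP [V laughed] [NP [Pron he]]]]]]]
The span 'he knew the garden' is the S node built by S → NP VP.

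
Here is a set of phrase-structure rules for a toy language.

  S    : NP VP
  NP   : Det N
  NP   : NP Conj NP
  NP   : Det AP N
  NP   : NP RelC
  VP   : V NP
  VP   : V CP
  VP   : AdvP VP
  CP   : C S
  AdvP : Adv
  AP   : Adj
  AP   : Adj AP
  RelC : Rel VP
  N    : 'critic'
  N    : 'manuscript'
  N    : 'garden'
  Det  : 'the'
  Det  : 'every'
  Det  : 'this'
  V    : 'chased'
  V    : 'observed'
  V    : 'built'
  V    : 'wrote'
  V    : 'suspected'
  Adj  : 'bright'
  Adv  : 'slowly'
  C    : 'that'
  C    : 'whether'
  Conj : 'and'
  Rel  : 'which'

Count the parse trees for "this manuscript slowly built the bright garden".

[S [NP [Det this] [N manuscript]] [VP [AdvP [Adv slowly]] [VP [V built] [NP [Det the] [AP [Adj bright]] [N garden]]]]]
No rule offers an alternative attachment or grouping for any span, so this is the only derivation.

1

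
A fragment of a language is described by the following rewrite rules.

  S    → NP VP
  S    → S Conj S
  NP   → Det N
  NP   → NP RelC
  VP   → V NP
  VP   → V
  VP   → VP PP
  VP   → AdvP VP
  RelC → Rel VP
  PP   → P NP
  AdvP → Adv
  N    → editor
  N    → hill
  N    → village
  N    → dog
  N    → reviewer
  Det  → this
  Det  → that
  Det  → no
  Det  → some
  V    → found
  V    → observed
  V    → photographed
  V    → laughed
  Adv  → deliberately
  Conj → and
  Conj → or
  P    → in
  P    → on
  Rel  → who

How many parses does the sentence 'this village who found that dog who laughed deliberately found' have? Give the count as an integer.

2

The two bracketings:
[S [NP [NP [Det this] [N village]] [RelC [Rel who] [VP [V found] [NP [NP [Det that] [N dog]] [RelC [Rel who] [VP [V laughed]]]]]]] [VP [AdvP [Adv deliberately]] [VP [V found]]]]
[S [NP [NP [NP [Det this] [N village]] [RelC [Rel who] [VP [V found] [NP [Det that] [N dog]]]]] [RelC [Rel who] [VP [V laughed]]]] [VP [AdvP [Adv deliberately]] [VP [V found]]]]
The trees differ in how a recursive rule is bracketed over the same span.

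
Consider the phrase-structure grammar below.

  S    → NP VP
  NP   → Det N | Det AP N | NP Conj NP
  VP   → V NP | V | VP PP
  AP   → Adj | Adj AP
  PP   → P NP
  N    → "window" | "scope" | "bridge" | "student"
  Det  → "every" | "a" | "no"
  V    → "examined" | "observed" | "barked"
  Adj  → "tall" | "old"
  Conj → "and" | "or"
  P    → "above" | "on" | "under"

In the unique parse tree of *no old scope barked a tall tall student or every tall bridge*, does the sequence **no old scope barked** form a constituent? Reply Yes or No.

[S [NP [Det no] [AP [Adj old]] [N scope]] [VP [V barked] [NP [NP [Det a] [AP [Adj tall] [AP [Adj tall]]] [N student]] [Conj or] [NP [Det every] [AP [Adj tall]] [N bridge]]]]]
The smallest constituent containing 'no old scope barked' is the S spanning 'no old scope barked a tall tall student or every tall bridge'; no single node in the tree dominates exactly the given words.

No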